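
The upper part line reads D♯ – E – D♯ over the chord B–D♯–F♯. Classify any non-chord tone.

E is a neighbor tone.

The harmony at that moment is B major triad (B, D♯, F♯); E is not a chord tone.
It is approached by step up from D♯ and left by step down to D♯.
Step away and step back to the same note — a neighbor tone (upper neighbor).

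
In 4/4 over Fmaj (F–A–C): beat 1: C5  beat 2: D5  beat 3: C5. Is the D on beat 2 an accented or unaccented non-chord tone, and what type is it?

The harmony at that moment is F major triad (F, A, C); D5 is not a chord tone.
It is approached by step up from C5 and left by step down to C5.
Step away and step back to the same note — a neighbor tone (upper neighbor).
It falls on a weak beat, so it is unaccented.

Unaccented neighbor tone.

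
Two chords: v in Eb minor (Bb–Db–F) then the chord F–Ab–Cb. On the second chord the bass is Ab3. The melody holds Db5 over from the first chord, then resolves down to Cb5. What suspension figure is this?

At the second chord the bass is Ab3. The suspended Db5 lies a fourth above the bass; after resolving down by step to Cb5, the interval above the bass becomes a third.
Suspension figures are named by those two intervals: 4–3.

4–3 suspension.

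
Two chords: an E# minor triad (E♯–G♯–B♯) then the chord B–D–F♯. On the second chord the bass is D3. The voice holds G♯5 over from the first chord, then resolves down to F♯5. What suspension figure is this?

4–3 suspension.

At the second chord the bass is D3. The suspended G♯5 lies a fourth above the bass; after resolving down by step to F♯5, the interval above the bass becomes a third.
Suspension figures are named by those two intervals: 4–3.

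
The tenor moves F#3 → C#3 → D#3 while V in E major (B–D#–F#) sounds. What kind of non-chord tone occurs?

C#3 is an appoggiatura.

The harmony at that moment is B major triad (B, D#, F#); C#3 is not a chord tone.
It is approached by leap down from F#3 and left by step up to D#3.
Leap in, step out — an appoggiatura.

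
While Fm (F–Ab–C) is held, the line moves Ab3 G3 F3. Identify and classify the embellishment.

The harmony at that moment is F minor triad (F, Ab, C); G3 is not a chord tone.
It is approached by step down from Ab3 and left by step down to F3.
Step in, step out in the same direction — a passing tone.

G3 is a passing tone.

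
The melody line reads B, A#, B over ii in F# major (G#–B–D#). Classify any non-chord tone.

The harmony at that moment is G# minor triad (G#, B, D#); A# is not a chord tone.
It is approached by step down from B and left by step up to B.
Step away and step back to the same note — a neighbor tone (lower neighbor).

A# is a neighbor tone.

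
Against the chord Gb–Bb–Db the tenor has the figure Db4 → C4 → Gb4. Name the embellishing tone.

C4 is an escape tone.

The harmony at that moment is Gb major triad (Gb, Bb, Db); C4 is not a chord tone.
It is approached by step down from Db4 and left by leap up to Gb4.
Step in, leap out — an escape tone.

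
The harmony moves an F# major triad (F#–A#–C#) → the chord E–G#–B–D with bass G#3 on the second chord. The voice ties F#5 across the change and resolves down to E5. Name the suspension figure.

At the second chord the bass is G#3. The suspended F#5 lies a seventh above the bass; after resolving down by step to E5, the interval above the bass becomes a sixth.
Suspension figures are named by those two intervals: 7–6.

7–6 suspension.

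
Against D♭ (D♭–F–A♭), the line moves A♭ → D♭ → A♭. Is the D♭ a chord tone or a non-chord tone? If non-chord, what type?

Chord tone (the root of Db major triad).

Db major triad contains D♭, F, A♭; D♭ is the root, so it is a chord tone.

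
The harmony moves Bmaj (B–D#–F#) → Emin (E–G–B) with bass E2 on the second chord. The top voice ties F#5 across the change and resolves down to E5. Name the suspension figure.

At the second chord the bass is E2. The suspended F#5 lies a ninth above the bass; after resolving down by step to E5, the interval above the bass becomes an octave.
Suspension figures are named by those two intervals: 9–8.

9–8 suspension.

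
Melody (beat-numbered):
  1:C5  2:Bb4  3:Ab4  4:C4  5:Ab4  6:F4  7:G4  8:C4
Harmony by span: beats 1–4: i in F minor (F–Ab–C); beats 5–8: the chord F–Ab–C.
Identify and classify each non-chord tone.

Bb4 (beat 2) — passing tone; G4 (beat 7) — escape tone.

The harmony at that moment is F minor triad (F, Ab, C); Bb4 is not a chord tone.
It is approached by step down from C5 and left by step down to Ab4.
Step in, step out in the same direction — a passing tone.
The harmony at that moment is F minor triad (F, Ab, C); G4 is not a chord tone.
It is approached by step up from F4 and left by leap down to C4.
Step in, leap out — an escape tone.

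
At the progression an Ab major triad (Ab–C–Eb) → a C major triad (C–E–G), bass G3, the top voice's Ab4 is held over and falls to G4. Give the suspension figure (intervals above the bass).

9–8 suspension.

At the second chord the bass is G3. The suspended Ab4 lies a ninth above the bass; after resolving down by step to G4, the interval above the bass becomes an octave.
Suspension figures are named by those two intervals: 9–8.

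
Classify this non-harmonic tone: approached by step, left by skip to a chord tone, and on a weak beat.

Approach: by step. Departure: by leap. Metric position: weak.
Step in, leap out, from a weak position — an escape tone (échappée). (It is the mirror image of the appoggiatura, which leaps in and steps out on a strong beat.)

Escape tone.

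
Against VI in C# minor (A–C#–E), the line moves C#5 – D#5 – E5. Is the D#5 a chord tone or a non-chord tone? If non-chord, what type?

The harmony at that moment is A major triad (A, C#, E); D#5 is not a chord tone.
It is approached by step up from C#5 and left by step up to E5.
Step in, step out in the same direction — a passing tone.

Non-chord tone — a passing tone.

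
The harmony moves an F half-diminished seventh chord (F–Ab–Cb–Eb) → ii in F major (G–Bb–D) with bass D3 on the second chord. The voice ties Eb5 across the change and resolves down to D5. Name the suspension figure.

At the second chord the bass is D3. The suspended Eb5 lies a ninth above the bass; after resolving down by step to D5, the interval above the bass becomes an octave.
Suspension figures are named by those two intervals: 9–8.

9–8 suspension.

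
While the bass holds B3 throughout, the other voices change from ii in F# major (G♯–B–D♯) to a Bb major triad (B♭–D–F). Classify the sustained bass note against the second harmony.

Pedal tone (pedal point).

The harmony at that moment is B♭ major triad (B♭, D, F); B3 is not a chord tone.
It is held over (the same pitch as the preceding B3) and then sustained as the same pitch into the next harmony.
Sustained through a change of harmony — a pedal tone.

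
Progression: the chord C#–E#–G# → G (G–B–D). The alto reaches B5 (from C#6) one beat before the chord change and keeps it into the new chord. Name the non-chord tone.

The harmony at that moment is C# major triad (C#, E#, G#); B5 is not a chord tone.
It is approached by step down from C#6 and then sustained as the same pitch into the next harmony.
Arriving early and becoming a chord tone when the harmony changes — an anticipation.

B5 is an anticipation.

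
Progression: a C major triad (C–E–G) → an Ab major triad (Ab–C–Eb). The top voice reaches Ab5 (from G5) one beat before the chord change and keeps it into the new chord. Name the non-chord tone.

Ab5 is an anticipation.

The harmony at that moment is C major triad (C, E, G); Ab5 is not a chord tone.
It is approached by step up from G5 and then sustained as the same pitch into the next harmony.
Arriving early and becoming a chord tone when the harmony changes — an anticipation.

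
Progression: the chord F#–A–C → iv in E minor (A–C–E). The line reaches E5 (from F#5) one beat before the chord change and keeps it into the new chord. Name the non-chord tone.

The harmony at that moment is F# diminished triad (F#, A, C); E5 is not a chord tone.
It is approached by step down from F#5 and then sustained as the same pitch into the next harmony.
Arriving early and becoming a chord tone when the harmony changes — an anticipation.

E5 is an anticipation.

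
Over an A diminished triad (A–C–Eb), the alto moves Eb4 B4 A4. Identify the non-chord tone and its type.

The harmony at that moment is A diminished triad (A, C, Eb); B4 is not a chord tone.
It is approached by leap up from Eb4 and left by step down to A4.
Leap in, step out — an appoggiatura.

B4 is an appoggiatura.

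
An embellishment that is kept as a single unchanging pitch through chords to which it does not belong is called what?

Approach: none. Departure: none — a single pitch is sustained while the chords change around it, passing through harmonies that do not contain it.
No melodic motion at all; the dissonance is created entirely by the moving harmonies against the stationary note — a pedal tone (pedal point).

Pedal tone.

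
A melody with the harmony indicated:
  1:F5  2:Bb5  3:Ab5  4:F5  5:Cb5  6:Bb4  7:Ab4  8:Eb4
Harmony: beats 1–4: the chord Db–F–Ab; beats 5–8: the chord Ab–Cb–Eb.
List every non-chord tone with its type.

The harmony at that moment is Db major triad (Db, F, Ab); Bb5 is not a chord tone.
It is approached by leap up from F5 and left by step down to Ab5.
Leap in, step out — an appoggiatura.
The harmony at that moment is Ab minor triad (Ab, Cb, Eb); Bb4 is not a chord tone.
It is approached by step down from Cb5 and left by step down to Ab4.
Step in, step out in the same direction — a passing tone.

Bb5 (beat 2) — appoggiatura; Bb4 (beat 6) — passing tone.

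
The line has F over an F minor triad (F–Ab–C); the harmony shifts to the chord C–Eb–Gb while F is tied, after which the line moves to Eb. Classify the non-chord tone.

F is a suspension.

The harmony at that moment is C diminished triad (C, Eb, Gb); F is not a chord tone.
It is held over (the same pitch as the preceding F) and left by step down to Eb.
Held over from the previous chord and resolving down by step — a suspension.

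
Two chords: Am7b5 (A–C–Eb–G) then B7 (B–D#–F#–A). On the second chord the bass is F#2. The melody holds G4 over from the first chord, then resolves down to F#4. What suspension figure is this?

9–8 suspension.

At the second chord the bass is F#2. The suspended G4 lies a ninth above the bass; after resolving down by step to F#4, the interval above the bass becomes an octave.
Suspension figures are named by those two intervals: 9–8.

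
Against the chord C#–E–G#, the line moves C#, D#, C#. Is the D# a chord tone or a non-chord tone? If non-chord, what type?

The harmony at that moment is C# minor triad (C#, E, G#); D# is not a chord tone.
It is approached by step up from C# and left by step down to C#.
Step away and step back to the same note — a neighbor tone (upper neighbor).

Non-chord tone — a neighbor tone.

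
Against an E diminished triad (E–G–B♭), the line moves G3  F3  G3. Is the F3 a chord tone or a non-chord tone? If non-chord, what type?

The harmony at that moment is E diminished triad (E, G, B♭); F3 is not a chord tone.
It is approached by step down from G3 and left by step up to G3.
Step away and step back to the same note — a neighbor tone (lower neighbor).

Non-chord tone — a neighbor tone.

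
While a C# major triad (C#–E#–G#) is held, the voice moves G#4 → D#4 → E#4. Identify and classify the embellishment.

The harmony at that moment is C# major triad (C#, E#, G#); D#4 is not a chord tone.
It is approached by leap down from G#4 and left by step up to E#4.
Leap in, step out — an appoggiatura.

D#4 is an appoggiatura.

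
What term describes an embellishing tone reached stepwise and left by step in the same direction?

Approach: by step. Departure: by step, continuing in the same direction.
Stepwise on both sides with no change of direction means the note fills in the space between two different chord tones — a passing tone. (Had it turned back to its starting note it would be a neighbor tone instead.)

Passing tone.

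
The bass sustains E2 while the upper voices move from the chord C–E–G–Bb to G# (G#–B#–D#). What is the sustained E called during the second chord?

The harmony at that moment is G# major triad (G#, B#, D#); E2 is not a chord tone.
It is held over (the same pitch as the preceding E2) and then sustained as the same pitch into the next harmony.
Sustained through a change of harmony — a pedal tone.

Pedal tone (pedal point).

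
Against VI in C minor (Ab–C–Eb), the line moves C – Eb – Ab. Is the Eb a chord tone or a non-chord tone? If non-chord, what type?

Ab major triad contains Ab, C, Eb; Eb is the fifth, so it is a chord tone.

Chord tone (the fifth of Ab major triad).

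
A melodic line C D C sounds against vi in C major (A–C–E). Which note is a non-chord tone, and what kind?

The harmony at that moment is A minor triad (A, C, E); D is not a chord tone.
It is approached by step up from C and left by step down to C.
Step away and step back to the same note — a neighbor tone (upper neighbor).

D is a neighbor tone.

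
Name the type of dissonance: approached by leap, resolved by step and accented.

Approach: by leap. Departure: by step. Metric position: strong.
Leap in, step out, in a metrically strong position — an appoggiatura. (It is the mirror image of the escape tone, which steps in and leaps out from a weak position.)

Appoggiatura.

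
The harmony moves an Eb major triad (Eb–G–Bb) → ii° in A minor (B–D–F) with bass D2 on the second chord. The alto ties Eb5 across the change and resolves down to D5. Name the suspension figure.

9–8 suspension.

At the second chord the bass is D2. The suspended Eb5 lies a ninth above the bass; after resolving down by step to D5, the interval above the bass becomes an octave.
Suspension figures are named by those two intervals: 9–8.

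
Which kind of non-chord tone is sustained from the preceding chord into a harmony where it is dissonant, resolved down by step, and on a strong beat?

Approach: by preparation — the pitch is first a chord tone, then held (tied or repeated) while the harmony changes under it. Departure: down by step. Metric position: strong.
A prepared dissonance that resolves downward by step — a suspension. (The same figure resolving upward would be a retardation.)

Suspension.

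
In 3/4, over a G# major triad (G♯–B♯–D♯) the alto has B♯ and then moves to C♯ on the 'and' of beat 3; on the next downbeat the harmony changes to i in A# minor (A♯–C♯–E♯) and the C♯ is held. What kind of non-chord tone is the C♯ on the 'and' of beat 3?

Anticipation.

The harmony at that moment is G♯ major triad (G♯, B♯, D♯); C♯ is not a chord tone.
It is approached by step up from B♯ and then sustained as the same pitch into the next harmony.
Arriving early and becoming a chord tone when the harmony changes — an anticipation.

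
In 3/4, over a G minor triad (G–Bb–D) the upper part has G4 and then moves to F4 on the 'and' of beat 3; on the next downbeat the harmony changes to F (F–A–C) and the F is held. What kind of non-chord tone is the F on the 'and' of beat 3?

The harmony at that moment is G minor triad (G, Bb, D); F4 is not a chord tone.
It is approached by step down from G4 and then sustained as the same pitch into the next harmony.
Arriving early and becoming a chord tone when the harmony changes — an anticipation.

Anticipation.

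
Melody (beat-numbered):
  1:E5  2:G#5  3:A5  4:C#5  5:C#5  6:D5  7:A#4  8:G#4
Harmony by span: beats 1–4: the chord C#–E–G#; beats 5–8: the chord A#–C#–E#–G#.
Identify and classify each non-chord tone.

A5 (beat 3) — escape tone; D5 (beat 6) — escape tone.

The harmony at that moment is C# minor triad (C#, E, G#); A5 is not a chord tone.
It is approached by step up from G#5 and left by leap down to C#5.
Step in, leap out — an escape tone.
The harmony at that moment is A# minor seventh chord (A#, C#, E#, G#); D5 is not a chord tone.
It is approached by step up from C#5 and left by leap down to A#4.
Step in, leap out — an escape tone.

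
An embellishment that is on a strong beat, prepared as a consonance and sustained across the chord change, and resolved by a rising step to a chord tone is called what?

Approach: by preparation — the pitch is first a chord tone, then held (tied or repeated) while the harmony changes under it. Departure: up by step. Metric position: strong.
A prepared dissonance that resolves upward by step — a retardation. (The same figure resolving downward would be a suspension.)

Retardation.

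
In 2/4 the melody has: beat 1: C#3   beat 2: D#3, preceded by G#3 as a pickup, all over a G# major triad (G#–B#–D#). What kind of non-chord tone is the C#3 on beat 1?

The harmony at that moment is G# major triad (G#, B#, D#); C#3 is not a chord tone.
It is approached by leap down from G#3 and left by step up to D#3.
Leap in, step out, metrically accented — an appoggiatura.

Appoggiatura.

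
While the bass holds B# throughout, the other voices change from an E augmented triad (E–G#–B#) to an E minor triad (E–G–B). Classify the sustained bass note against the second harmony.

The harmony at that moment is E minor triad (E, G, B); B# is not a chord tone.
It is held over (the same pitch as the preceding B#) and then sustained as the same pitch into the next harmony.
Sustained through a change of harmony — a pedal tone.

Pedal tone (pedal point).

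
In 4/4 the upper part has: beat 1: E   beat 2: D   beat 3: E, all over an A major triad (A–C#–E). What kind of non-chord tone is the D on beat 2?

Lower neighbor tone.

The harmony at that moment is A major triad (A, C#, E); D is not a chord tone.
It is approached by step down from E and left by step up to E.
Step away and step back to the same note — a neighbor tone (lower neighbor).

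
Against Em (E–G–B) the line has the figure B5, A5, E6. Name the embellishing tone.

The harmony at that moment is E minor triad (E, G, B); A5 is not a chord tone.
It is approached by step down from B5 and left by leap up to E6.
Step in, leap out — an escape tone.

A5 is an escape tone.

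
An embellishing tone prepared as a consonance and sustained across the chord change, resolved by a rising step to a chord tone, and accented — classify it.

Approach: by preparation — the pitch is first a chord tone, then held (tied or repeated) while the harmony changes under it. Departure: up by step. Metric position: strong.
A prepared dissonance that resolves upward by step — a retardation. (The same figure resolving downward would be a suspension.)

Retardation.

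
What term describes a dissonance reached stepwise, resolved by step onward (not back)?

Approach: by step. Departure: by step, continuing in the same direction.
Stepwise on both sides with no change of direction means the note fills in the space between two different chord tones — a passing tone. (Had it turned back to its starting note it would be a neighbor tone instead.)

Passing tone.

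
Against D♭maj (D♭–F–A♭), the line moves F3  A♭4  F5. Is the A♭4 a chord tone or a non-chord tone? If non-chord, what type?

Db major triad contains D♭, F, A♭; A♭ is the fifth, so it is a chord tone.

Chord tone (the fifth of Db major triad).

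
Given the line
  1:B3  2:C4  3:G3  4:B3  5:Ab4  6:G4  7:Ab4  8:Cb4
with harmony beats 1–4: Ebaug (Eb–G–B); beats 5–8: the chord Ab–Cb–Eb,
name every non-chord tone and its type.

The harmony at that moment is Eb augmented triad (Eb, G, B); C4 is not a chord tone.
It is approached by step up from B3 and left by leap down to G3.
Step in, leap out — an escape tone.
The harmony at that moment is Ab minor triad (Ab, Cb, Eb); G4 is not a chord tone.
It is approached by step down from Ab4 and left by step up to Ab4.
Step away and step back to the same note — a neighbor tone (lower neighbor).

C4 (beat 2) — escape tone; G4 (beat 6) — neighbor tone.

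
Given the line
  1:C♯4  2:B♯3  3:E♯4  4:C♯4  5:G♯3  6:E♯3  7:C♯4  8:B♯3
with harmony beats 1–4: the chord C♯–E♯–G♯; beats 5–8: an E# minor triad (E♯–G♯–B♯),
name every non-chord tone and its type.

The harmony at that moment is C♯ major triad (C♯, E♯, G♯); B♯3 is not a chord tone.
It is approached by step down from C♯4 and left by leap up to E♯4.
Step in, leap out — an escape tone.
The harmony at that moment is E♯ minor triad (E♯, G♯, B♯); C♯4 is not a chord tone.
It is approached by leap up from E♯3 and left by step down to B♯3.
Leap in, step out — an appoggiatura.

B♯3 (beat 2) — escape tone; C♯4 (beat 7) — appoggiatura.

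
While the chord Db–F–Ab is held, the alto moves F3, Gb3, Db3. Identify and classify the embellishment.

The harmony at that moment is Db major triad (Db, F, Ab); Gb3 is not a chord tone.
It is approached by step up from F3 and left by leap down to Db3.
Step in, leap out — an escape tone.

Gb3 is an escape tone.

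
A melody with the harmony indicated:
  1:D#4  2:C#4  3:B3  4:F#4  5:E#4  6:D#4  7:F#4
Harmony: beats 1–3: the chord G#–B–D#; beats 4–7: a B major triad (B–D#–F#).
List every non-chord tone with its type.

The harmony at that moment is G# minor triad (G#, B, D#); C#4 is not a chord tone.
It is approached by step down from D#4 and left by step down to B3.
Step in, step out in the same direction — a passing tone.
The harmony at that moment is B major triad (B, D#, F#); E#4 is not a chord tone.
It is approached by step down from F#4 and left by step down to D#4.
Step in, step out in the same direction — a passing tone.

C#4 (beat 2) — passing tone; E#4 (beat 5) — passing tone.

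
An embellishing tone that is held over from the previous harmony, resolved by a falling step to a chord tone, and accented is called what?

Suspension.

Approach: by preparation — the pitch is first a chord tone, then held (tied or repeated) while the harmony changes under it. Departure: down by step. Metric position: strong.
A prepared dissonance that resolves downward by step — a suspension. (The same figure resolving upward would be a retardation.)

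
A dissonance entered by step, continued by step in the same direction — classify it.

Passing tone.

Approach: by step. Departure: by step, continuing in the same direction.
Stepwise on both sides with no change of direction means the note fills in the space between two different chord tones — a passing tone. (Had it turned back to its starting note it would be a neighbor tone instead.)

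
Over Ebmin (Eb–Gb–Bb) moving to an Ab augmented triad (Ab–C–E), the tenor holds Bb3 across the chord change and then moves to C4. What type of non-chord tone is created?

The harmony at that moment is Ab augmented triad (Ab, C, E); Bb3 is not a chord tone.
It is held over (the same pitch as the preceding Bb3) and left by step up to C4.
Held over from the previous chord and resolving up by step — a retardation.

Bb3 is a retardation.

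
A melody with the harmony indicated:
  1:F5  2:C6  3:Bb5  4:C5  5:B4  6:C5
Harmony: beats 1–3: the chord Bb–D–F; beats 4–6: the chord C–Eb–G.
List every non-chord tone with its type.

The harmony at that moment is Bb major triad (Bb, D, F); C6 is not a chord tone.
It is approached by leap up from F5 and left by step down to Bb5.
Leap in, step out — an appoggiatura.
The harmony at that moment is C minor triad (C, Eb, G); B4 is not a chord tone.
It is approached by step down from C5 and left by step up to C5.
Step away and step back to the same note — a neighbor tone (lower neighbor).

C6 (beat 2) — appoggiatura; B4 (beat 5) — neighbor tone.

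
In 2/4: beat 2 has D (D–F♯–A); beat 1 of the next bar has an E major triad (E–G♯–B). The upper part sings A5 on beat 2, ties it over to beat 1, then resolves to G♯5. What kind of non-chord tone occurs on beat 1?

Suspension.

The harmony at that moment is E major triad (E, G♯, B); A5 is not a chord tone.
It is held over (the same pitch as the preceding A5) and left by step down to G♯5.
Held over from the previous chord and resolving down by step — a suspension.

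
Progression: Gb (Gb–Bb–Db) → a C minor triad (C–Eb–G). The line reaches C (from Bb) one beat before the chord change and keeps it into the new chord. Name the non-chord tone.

The harmony at that moment is Gb major triad (Gb, Bb, Db); C is not a chord tone.
It is approached by step up from Bb and then sustained as the same pitch into the next harmony.
Arriving early and becoming a chord tone when the harmony changes — an anticipation.

C is an anticipation.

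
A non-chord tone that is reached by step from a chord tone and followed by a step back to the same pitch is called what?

Approach: by step. Departure: by step in the opposite direction, back to the starting pitch.
Stepwise on both sides but reversing to return to the same chord tone — a neighbor tone. (Had it continued onward in the same direction it would be a passing tone instead.)

Neighbor tone.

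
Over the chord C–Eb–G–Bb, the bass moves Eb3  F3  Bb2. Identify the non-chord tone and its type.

The harmony at that moment is C minor seventh chord (C, Eb, G, Bb); F3 is not a chord tone.
It is approached by step up from Eb3 and left by leap down to Bb2.
Step in, leap out — an escape tone.

F3 is an escape tone.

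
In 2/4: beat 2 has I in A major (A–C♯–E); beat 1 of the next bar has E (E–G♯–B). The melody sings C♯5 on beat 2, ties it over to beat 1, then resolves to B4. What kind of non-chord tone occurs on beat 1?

Suspension.

The harmony at that moment is E major triad (E, G♯, B); C♯5 is not a chord tone.
It is held over (the same pitch as the preceding C♯5) and left by step down to B4.
Held over from the previous chord and resolving down by step — a suspension.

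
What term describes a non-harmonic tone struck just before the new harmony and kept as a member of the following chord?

Anticipation.

Approach: ahead of the chord change (typically by step), so it is dissonant against the current harmony. Departure: none — the same pitch is restated or held and is a chord tone of the new harmony.
Dissonant first, consonant once the harmony catches up: the note simply arrives early — an anticipation. (The reverse timing, consonant first and dissonant after the change, would be a suspension or retardation.)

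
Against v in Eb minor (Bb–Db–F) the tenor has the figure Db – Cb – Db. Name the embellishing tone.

The harmony at that moment is Bb minor triad (Bb, Db, F); Cb is not a chord tone.
It is approached by step down from Db and left by step up to Db.
Step away and step back to the same note — a neighbor tone (lower neighbor).

Cb is a neighbor tone.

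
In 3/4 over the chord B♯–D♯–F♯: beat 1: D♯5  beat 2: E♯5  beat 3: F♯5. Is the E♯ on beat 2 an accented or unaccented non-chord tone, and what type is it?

The harmony at that moment is B♯ diminished triad (B♯, D♯, F♯); E♯5 is not a chord tone.
It is approached by step up from D♯5 and left by step up to F♯5.
Step in, step out in the same direction — a passing tone.
It falls on a weak beat, so it is unaccented.

Unaccented passing tone.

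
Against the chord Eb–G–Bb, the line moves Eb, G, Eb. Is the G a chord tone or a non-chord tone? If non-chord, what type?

Chord tone (the third of Eb major triad).

Eb major triad contains Eb, G, Bb; G is the third, so it is a chord tone.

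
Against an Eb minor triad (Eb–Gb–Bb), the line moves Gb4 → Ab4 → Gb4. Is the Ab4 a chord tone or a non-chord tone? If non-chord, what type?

Non-chord tone — a neighbor tone.

The harmony at that moment is Eb minor triad (Eb, Gb, Bb); Ab4 is not a chord tone.
It is approached by step up from Gb4 and left by step down to Gb4.
Step away and step back to the same note — a neighbor tone (upper neighbor).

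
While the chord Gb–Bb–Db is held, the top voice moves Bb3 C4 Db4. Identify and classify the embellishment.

C4 is a passing tone.

The harmony at that moment is Gb major triad (Gb, Bb, Db); C4 is not a chord tone.
It is approached by step up from Bb3 and left by step up to Db4.
Step in, step out in the same direction — a passing tone.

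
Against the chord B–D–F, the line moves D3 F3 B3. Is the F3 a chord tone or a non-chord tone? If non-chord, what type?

Chord tone (the fifth of B diminished triad).

B diminished triad contains B, D, F; F is the fifth, so it is a chord tone.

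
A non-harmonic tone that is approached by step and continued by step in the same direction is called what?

Approach: by step. Departure: by step, continuing in the same direction.
Stepwise on both sides with no change of direction means the note fills in the space between two different chord tones — a passing tone. (Had it turned back to its starting note it would be a neighbor tone instead.)

Passing tone.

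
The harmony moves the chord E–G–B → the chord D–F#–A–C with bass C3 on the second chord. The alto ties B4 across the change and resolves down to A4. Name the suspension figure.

At the second chord the bass is C3. The suspended B4 lies a seventh above the bass; after resolving down by step to A4, the interval above the bass becomes a sixth.
Suspension figures are named by those two intervals: 7–6.

7–6 suspension.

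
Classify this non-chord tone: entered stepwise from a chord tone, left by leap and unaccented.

Approach: by step. Departure: by leap. Metric position: weak.
Step in, leap out, from a weak position — an escape tone (échappée). (It is the mirror image of the appoggiatura, which leaps in and steps out on a strong beat.)

Escape tone.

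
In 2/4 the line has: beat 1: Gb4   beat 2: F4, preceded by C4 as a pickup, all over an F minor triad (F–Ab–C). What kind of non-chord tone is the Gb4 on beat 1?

Appoggiatura.

The harmony at that moment is F minor triad (F, Ab, C); Gb4 is not a chord tone.
It is approached by leap up from C4 and left by step down to F4.
Leap in, step out, metrically accented — an appoggiatura.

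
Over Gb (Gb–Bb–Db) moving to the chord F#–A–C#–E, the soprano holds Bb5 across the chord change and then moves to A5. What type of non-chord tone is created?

Bb5 is a suspension.

The harmony at that moment is F# minor seventh chord (F#, A, C#, E); Bb5 is not a chord tone.
It is held over (the same pitch as the preceding Bb5) and left by step down to A5.
Held over from the previous chord and resolving down by step — a suspension.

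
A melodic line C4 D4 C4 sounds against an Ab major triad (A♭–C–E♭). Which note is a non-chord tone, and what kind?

The harmony at that moment is A♭ major triad (A♭, C, E♭); D4 is not a chord tone.
It is approached by step up from C4 and left by step down to C4.
Step away and step back to the same note — a neighbor tone (upper neighbor).

D4 is a neighbor tone.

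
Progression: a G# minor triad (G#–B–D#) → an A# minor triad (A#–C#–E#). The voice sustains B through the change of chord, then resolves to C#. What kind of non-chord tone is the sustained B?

The harmony at that moment is A# minor triad (A#, C#, E#); B is not a chord tone.
It is held over (the same pitch as the preceding B) and left by step up to C#.
Held over from the previous chord and resolving up by step — a retardation.

B is a retardation.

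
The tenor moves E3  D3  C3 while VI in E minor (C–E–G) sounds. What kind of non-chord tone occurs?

The harmony at that moment is C major triad (C, E, G); D3 is not a chord tone.
It is approached by step down from E3 and left by step down to C3.
Step in, step out in the same direction — a passing tone.

D3 is a passing tone.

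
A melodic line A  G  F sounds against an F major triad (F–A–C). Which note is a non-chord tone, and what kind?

G is a passing tone.

The harmony at that moment is F major triad (F, A, C); G is not a chord tone.
It is approached by step down from A and left by step down to F.
Step in, step out in the same direction — a passing tone.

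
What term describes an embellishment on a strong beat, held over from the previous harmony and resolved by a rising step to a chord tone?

Approach: by preparation — the pitch is first a chord tone, then held (tied or repeated) while the harmony changes under it. Departure: up by step. Metric position: strong.
A prepared dissonance that resolves upward by step — a retardation. (The same figure resolving downward would be a suspension.)

Retardation.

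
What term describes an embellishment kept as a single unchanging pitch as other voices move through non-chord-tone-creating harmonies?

Approach: none. Departure: none — a single pitch is sustained while the chords change around it, passing through harmonies that do not contain it.
No melodic motion at all; the dissonance is created entirely by the moving harmonies against the stationary note — a pedal tone (pedal point).

Pedal tone.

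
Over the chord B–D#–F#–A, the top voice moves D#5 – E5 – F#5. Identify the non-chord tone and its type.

The harmony at that moment is B dominant seventh chord (B, D#, F#, A); E5 is not a chord tone.
It is approached by step up from D#5 and left by step up to F#5.
Step in, step out in the same direction — a passing tone.

E5 is a passing tone.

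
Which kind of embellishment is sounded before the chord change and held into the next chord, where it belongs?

Anticipation.

Approach: ahead of the chord change (typically by step), so it is dissonant against the current harmony. Departure: none — the same pitch is restated or held and is a chord tone of the new harmony.
Dissonant first, consonant once the harmony catches up: the note simply arrives early — an anticipation. (The reverse timing, consonant first and dissonant after the change, would be a suspension or retardation.)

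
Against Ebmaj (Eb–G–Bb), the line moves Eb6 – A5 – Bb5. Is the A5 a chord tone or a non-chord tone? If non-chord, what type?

Non-chord tone — an appoggiatura.

The harmony at that moment is Eb major triad (Eb, G, Bb); A5 is not a chord tone.
It is approached by leap down from Eb6 and left by step up to Bb5.
Leap in, step out — an appoggiatura.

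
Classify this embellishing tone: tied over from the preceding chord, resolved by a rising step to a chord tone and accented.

Approach: by preparation — the pitch is first a chord tone, then held (tied or repeated) while the harmony changes under it. Departure: up by step. Metric position: strong.
A prepared dissonance that resolves upward by step — a retardation. (The same figure resolving downward would be a suspension.)

Retardation.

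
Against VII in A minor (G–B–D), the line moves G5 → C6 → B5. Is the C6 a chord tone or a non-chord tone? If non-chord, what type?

Non-chord tone — an appoggiatura.

The harmony at that moment is G major triad (G, B, D); C6 is not a chord tone.
It is approached by leap up from G5 and left by step down to B5.
Leap in, step out — an appoggiatura.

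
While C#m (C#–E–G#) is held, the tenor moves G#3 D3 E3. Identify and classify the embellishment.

D3 is an appoggiatura.

The harmony at that moment is C# minor triad (C#, E, G#); D3 is not a chord tone.
It is approached by leap down from G#3 and left by step up to E3.
Leap in, step out — an appoggiatura.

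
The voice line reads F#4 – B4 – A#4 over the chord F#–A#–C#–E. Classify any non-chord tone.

The harmony at that moment is F# dominant seventh chord (F#, A#, C#, E); B4 is not a chord tone.
It is approached by leap up from F#4 and left by step down to A#4.
Leap in, step out — an appoggiatura.

B4 is an appoggiatura.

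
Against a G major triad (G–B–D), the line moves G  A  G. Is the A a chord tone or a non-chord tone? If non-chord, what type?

Non-chord tone — a neighbor tone.

The harmony at that moment is G major triad (G, B, D); A is not a chord tone.
It is approached by step up from G and left by step down to G.
Step away and step back to the same note — a neighbor tone (upper neighbor).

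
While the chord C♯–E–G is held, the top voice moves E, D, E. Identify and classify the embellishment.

D is a neighbor tone.

The harmony at that moment is C♯ diminished triad (C♯, E, G); D is not a chord tone.
It is approached by step down from E and left by step up to E.
Step away and step back to the same note — a neighbor tone (lower neighbor).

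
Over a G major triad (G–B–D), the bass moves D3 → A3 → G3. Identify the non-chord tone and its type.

The harmony at that moment is G major triad (G, B, D); A3 is not a chord tone.
It is approached by leap up from D3 and left by step down to G3.
Leap in, step out — an appoggiatura.

A3 is an appoggiatura.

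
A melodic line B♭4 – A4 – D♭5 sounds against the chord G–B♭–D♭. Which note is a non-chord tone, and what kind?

A4 is an escape tone.

The harmony at that moment is G diminished triad (G, B♭, D♭); A4 is not a chord tone.
It is approached by step down from B♭4 and left by leap up to D♭5.
Step in, leap out — an escape tone.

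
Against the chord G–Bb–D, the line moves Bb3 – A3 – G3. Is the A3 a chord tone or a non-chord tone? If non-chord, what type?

The harmony at that moment is G minor triad (G, Bb, D); A3 is not a chord tone.
It is approached by step down from Bb3 and left by step down to G3.
Step in, step out in the same direction — a passing tone.

Non-chord tone — a passing tone.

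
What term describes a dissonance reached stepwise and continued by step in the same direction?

Passing tone.

Approach: by step. Departure: by step, continuing in the same direction.
Stepwise on both sides with no change of direction means the note fills in the space between two different chord tones — a passing tone. (Had it turned back to its starting note it would be a neighbor tone instead.)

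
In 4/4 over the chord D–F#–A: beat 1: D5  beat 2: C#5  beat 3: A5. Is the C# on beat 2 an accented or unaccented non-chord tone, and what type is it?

Unaccented escape tone.

The harmony at that moment is D major triad (D, F#, A); C#5 is not a chord tone.
It is approached by step down from D5 and left by leap up to A5.
Step in, leap out — an escape tone.
It falls on a weak beat, so it is unaccented.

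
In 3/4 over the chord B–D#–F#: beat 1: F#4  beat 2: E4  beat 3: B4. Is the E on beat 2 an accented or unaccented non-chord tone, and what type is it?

Unaccented escape tone.

The harmony at that moment is B major triad (B, D#, F#); E4 is not a chord tone.
It is approached by step down from F#4 and left by leap up to B4.
Step in, leap out — an escape tone.
It falls on a weak beat, so it is unaccented.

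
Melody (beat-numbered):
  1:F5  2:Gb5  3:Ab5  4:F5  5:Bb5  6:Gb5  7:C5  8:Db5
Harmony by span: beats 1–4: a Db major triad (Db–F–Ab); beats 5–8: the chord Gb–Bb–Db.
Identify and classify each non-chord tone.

Gb5 (beat 2) — passing tone; C5 (beat 7) — appoggiatura.

The harmony at that moment is Db major triad (Db, F, Ab); Gb5 is not a chord tone.
It is approached by step up from F5 and left by step up to Ab5.
Step in, step out in the same direction — a passing tone.
The harmony at that moment is Gb major triad (Gb, Bb, Db); C5 is not a chord tone.
It is approached by leap down from Gb5 and left by step up to Db5.
Leap in, step out — an appoggiatura.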